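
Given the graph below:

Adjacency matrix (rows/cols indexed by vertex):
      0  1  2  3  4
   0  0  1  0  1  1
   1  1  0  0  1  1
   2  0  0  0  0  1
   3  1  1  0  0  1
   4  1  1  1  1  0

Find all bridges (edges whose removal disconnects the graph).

A bridge is an edge whose removal increases the number of connected components.
Bridges found: (2,4)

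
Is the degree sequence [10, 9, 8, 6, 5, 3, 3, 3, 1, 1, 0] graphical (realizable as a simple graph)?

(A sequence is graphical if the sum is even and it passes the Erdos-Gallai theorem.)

Sum of degrees = 49. Sum is odd, so the sequence is NOT graphical.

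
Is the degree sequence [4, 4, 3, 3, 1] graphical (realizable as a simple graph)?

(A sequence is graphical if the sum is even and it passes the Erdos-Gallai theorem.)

Sum of degrees = 15. Sum is odd, so the sequence is NOT graphical.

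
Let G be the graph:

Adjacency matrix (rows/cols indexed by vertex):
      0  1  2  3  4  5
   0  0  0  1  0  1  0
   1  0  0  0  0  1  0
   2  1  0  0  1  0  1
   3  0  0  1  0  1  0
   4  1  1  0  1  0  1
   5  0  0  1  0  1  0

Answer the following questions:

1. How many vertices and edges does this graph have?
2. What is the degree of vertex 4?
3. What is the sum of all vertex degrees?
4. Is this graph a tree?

Count: 6 vertices, 7 edges.
Vertex 4 has neighbors [0, 1, 3, 5], degree = 4.
Handshaking lemma: 2 * 7 = 14.
A tree on 6 vertices has 5 edges. This graph has 7 edges (2 extra). Not a tree.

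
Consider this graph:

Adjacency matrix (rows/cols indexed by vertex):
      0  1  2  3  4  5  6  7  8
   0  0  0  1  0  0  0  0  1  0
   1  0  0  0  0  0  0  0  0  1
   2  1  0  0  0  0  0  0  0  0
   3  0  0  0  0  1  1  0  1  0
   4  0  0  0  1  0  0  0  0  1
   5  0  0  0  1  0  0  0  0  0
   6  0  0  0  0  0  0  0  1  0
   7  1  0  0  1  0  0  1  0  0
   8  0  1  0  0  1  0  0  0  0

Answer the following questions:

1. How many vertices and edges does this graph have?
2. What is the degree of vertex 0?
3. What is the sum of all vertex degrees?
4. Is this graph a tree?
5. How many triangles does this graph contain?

Count: 9 vertices, 8 edges.
Vertex 0 has neighbors [2, 7], degree = 2.
Handshaking lemma: 2 * 8 = 16.
A graph is a tree iff it is connected and has exactly n-1 edges. This graph is connected (all 9 vertices in one component) and has 9-1 = 8 edges. It is a tree.
Number of triangles = 0.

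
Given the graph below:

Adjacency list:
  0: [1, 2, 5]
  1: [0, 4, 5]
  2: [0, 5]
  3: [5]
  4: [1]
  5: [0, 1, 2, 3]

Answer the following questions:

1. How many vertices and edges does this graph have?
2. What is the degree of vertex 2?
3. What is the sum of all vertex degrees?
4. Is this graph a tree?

Count: 6 vertices, 7 edges.
Vertex 2 has neighbors [0, 5], degree = 2.
Handshaking lemma: 2 * 7 = 14.
A tree on 6 vertices has 5 edges. This graph has 7 edges (2 extra). Not a tree.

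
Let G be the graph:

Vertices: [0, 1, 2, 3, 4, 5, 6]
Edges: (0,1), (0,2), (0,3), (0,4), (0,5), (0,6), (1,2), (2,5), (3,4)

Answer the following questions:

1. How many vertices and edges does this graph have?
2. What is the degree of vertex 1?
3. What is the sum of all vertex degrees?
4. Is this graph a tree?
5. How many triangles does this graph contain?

Count: 7 vertices, 9 edges.
Vertex 1 has neighbors [0, 2], degree = 2.
Handshaking lemma: 2 * 9 = 18.
A tree on 7 vertices has 6 edges. This graph has 9 edges (3 extra). Not a tree.
Number of triangles = 3.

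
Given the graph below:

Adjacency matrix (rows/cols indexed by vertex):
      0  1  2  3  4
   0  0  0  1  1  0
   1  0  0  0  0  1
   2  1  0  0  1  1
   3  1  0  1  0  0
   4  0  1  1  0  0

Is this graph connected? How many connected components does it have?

Checking connectivity: the graph has 1 connected component(s).
All vertices are reachable from each other. The graph IS connected.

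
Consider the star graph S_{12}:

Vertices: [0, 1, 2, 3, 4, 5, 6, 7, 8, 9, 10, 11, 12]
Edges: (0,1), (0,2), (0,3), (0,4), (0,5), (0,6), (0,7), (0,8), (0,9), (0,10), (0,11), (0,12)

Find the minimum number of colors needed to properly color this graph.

S_{12} has one hub adjacent to 12 leaves; leaves are pairwise non-adjacent.
Color the hub 0 and every leaf 1.
Chromatic number = 2.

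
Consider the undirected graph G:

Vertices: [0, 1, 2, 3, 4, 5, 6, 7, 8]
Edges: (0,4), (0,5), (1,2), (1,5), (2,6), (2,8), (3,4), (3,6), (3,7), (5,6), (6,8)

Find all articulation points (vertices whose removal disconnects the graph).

An articulation point is a vertex whose removal disconnects the graph.
Articulation points: [3]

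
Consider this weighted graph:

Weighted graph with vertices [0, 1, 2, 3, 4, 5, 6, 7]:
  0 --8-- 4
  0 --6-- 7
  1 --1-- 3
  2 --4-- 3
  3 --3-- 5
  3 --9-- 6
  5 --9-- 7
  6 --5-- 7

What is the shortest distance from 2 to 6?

Using Dijkstra's algorithm from vertex 2:
Shortest path: 2 -> 3 -> 6
Total weight: 4 + 9 = 13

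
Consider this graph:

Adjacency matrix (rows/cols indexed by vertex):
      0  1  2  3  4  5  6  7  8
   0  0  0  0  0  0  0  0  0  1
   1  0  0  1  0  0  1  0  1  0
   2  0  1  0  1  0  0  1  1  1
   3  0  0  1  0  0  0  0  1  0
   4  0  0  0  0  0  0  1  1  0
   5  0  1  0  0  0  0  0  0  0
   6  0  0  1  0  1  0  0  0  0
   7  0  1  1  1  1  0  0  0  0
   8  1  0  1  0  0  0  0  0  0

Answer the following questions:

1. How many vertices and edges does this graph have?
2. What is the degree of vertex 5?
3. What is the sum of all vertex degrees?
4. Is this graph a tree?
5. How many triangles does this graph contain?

Count: 9 vertices, 11 edges.
Vertex 5 has neighbors [1], degree = 1.
Handshaking lemma: 2 * 11 = 22.
A tree on 9 vertices has 8 edges. This graph has 11 edges (3 extra). Not a tree.
Number of triangles = 2.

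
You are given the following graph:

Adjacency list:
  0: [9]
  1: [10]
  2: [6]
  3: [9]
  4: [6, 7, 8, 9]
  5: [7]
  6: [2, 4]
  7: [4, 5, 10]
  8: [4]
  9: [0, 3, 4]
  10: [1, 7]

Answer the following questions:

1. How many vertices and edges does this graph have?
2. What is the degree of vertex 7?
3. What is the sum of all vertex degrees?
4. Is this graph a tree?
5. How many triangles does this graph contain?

Count: 11 vertices, 10 edges.
Vertex 7 has neighbors [4, 5, 10], degree = 3.
Handshaking lemma: 2 * 10 = 20.
A graph is a tree iff it is connected and has exactly n-1 edges. This graph is connected (all 11 vertices in one component) and has 11-1 = 10 edges. It is a tree.
Number of triangles = 0.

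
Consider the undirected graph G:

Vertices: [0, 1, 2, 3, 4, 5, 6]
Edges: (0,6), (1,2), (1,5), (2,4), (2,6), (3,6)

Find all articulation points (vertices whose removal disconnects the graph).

An articulation point is a vertex whose removal disconnects the graph.
Articulation points: [1, 2, 6]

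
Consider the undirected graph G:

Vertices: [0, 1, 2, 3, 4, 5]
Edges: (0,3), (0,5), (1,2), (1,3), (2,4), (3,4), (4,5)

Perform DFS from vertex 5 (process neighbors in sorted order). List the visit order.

DFS from vertex 5 (neighbors processed in ascending order):
Visit order: 5, 0, 3, 1, 2, 4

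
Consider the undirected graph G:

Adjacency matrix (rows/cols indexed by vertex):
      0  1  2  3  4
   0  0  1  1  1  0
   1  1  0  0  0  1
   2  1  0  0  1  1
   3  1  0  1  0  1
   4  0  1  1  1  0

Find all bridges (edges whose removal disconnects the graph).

No bridges found. The graph is 2-edge-connected (no single edge removal disconnects it).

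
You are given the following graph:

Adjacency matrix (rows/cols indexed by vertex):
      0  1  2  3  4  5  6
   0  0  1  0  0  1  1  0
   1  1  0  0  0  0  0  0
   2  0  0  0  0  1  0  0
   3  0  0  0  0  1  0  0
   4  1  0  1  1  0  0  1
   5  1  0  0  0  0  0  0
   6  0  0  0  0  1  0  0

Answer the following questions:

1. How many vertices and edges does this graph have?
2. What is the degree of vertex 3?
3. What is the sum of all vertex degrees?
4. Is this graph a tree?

Count: 7 vertices, 6 edges.
Vertex 3 has neighbors [4], degree = 1.
Handshaking lemma: 2 * 6 = 12.
A graph is a tree iff it is connected and has exactly n-1 edges. This graph is connected (all 7 vertices in one component) and has 7-1 = 6 edges. It is a tree.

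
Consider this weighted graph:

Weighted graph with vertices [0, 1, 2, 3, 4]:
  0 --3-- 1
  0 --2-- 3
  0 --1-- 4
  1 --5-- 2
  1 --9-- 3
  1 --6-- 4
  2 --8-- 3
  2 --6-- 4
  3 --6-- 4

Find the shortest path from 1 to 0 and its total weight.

Using Dijkstra's algorithm from vertex 1:
Shortest path: 1 -> 0
Total weight: 3 = 3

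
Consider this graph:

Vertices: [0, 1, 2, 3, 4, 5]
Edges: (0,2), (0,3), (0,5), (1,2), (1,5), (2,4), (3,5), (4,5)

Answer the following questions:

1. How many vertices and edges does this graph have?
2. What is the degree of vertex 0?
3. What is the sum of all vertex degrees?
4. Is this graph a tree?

Count: 6 vertices, 8 edges.
Vertex 0 has neighbors [2, 3, 5], degree = 3.
Handshaking lemma: 2 * 8 = 16.
A tree on 6 vertices has 5 edges. This graph has 8 edges (3 extra). Not a tree.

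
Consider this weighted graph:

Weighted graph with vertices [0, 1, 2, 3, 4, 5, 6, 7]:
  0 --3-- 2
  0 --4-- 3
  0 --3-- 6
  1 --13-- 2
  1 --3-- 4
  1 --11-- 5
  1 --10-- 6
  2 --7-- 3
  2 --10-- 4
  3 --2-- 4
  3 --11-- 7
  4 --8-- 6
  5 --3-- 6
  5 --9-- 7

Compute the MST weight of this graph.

Applying Kruskal's algorithm (sort edges by weight, add if no cycle):
  Add (3,4) w=2
  Add (0,6) w=3
  Add (0,2) w=3
  Add (1,4) w=3
  Add (5,6) w=3
  Add (0,3) w=4
  Skip (2,3) w=7 (creates cycle)
  Skip (4,6) w=8 (creates cycle)
  Add (5,7) w=9
  Skip (1,6) w=10 (creates cycle)
  Skip (2,4) w=10 (creates cycle)
  Skip (1,5) w=11 (creates cycle)
  Skip (3,7) w=11 (creates cycle)
  Skip (1,2) w=13 (creates cycle)
MST weight = 27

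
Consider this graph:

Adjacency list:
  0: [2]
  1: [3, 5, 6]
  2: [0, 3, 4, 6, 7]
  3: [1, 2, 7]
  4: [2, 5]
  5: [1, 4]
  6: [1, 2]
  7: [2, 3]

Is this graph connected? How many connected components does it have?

Checking connectivity: the graph has 1 connected component(s).
All vertices are reachable from each other. The graph IS connected.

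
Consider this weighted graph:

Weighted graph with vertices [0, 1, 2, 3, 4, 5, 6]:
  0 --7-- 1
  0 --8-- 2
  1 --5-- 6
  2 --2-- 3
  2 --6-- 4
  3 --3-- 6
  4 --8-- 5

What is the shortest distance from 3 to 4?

Using Dijkstra's algorithm from vertex 3:
Shortest path: 3 -> 2 -> 4
Total weight: 2 + 6 = 8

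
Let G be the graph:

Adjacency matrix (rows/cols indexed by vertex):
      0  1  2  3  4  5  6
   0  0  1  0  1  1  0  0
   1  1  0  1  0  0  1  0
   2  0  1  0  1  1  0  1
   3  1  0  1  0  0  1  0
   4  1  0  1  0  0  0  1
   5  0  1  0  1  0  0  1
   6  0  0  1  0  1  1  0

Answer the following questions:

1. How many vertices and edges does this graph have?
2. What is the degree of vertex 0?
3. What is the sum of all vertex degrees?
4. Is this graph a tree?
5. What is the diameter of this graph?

Count: 7 vertices, 11 edges.
Vertex 0 has neighbors [1, 3, 4], degree = 3.
Handshaking lemma: 2 * 11 = 22.
A tree on 7 vertices has 6 edges. This graph has 11 edges (5 extra). Not a tree.
Diameter (longest shortest path) = 2.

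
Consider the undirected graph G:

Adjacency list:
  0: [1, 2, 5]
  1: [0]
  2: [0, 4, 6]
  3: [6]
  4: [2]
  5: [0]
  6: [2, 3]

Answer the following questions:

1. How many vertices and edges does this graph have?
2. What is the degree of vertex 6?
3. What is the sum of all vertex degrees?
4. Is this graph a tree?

Count: 7 vertices, 6 edges.
Vertex 6 has neighbors [2, 3], degree = 2.
Handshaking lemma: 2 * 6 = 12.
A graph is a tree iff it is connected and has exactly n-1 edges. This graph is connected (all 7 vertices in one component) and has 7-1 = 6 edges. It is a tree.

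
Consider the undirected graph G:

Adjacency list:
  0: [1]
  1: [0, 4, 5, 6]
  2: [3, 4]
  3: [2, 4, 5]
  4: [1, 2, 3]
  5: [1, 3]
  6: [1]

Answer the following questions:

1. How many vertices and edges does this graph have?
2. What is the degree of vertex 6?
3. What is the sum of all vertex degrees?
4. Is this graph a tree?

Count: 7 vertices, 8 edges.
Vertex 6 has neighbors [1], degree = 1.
Handshaking lemma: 2 * 8 = 16.
A tree on 7 vertices has 6 edges. This graph has 8 edges (2 extra). Not a tree.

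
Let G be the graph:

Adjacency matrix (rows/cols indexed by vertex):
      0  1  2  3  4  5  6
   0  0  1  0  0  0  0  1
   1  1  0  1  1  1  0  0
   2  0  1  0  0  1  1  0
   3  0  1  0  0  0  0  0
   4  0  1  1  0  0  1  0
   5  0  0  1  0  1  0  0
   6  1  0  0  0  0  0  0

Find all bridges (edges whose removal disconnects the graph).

A bridge is an edge whose removal increases the number of connected components.
Bridges found: (0,1), (0,6), (1,3)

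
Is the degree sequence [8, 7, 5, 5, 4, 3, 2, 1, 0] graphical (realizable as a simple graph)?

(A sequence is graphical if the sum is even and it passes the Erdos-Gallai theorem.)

Sum of degrees = 35. Sum is odd, so the sequence is NOT graphical.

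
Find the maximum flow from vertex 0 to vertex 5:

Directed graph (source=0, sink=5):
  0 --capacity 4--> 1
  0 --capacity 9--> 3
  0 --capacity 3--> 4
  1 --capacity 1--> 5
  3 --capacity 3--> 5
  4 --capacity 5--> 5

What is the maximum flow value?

Computing max flow:
  Flow on (0->1): 1/4
  Flow on (0->3): 3/9
  Flow on (0->4): 3/3
  Flow on (1->5): 1/1
  Flow on (3->5): 3/3
  Flow on (4->5): 3/5
Maximum flow = 7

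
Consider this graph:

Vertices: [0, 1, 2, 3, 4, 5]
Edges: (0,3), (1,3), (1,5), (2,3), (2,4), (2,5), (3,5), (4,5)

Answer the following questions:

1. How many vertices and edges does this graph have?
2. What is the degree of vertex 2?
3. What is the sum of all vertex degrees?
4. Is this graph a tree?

Count: 6 vertices, 8 edges.
Vertex 2 has neighbors [3, 4, 5], degree = 3.
Handshaking lemma: 2 * 8 = 16.
A tree on 6 vertices has 5 edges. This graph has 8 edges (3 extra). Not a tree.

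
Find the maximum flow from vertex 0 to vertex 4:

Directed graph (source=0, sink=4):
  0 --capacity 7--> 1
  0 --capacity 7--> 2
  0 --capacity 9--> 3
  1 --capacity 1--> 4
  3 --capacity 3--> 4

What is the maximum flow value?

Computing max flow:
  Flow on (0->1): 1/7
  Flow on (0->3): 3/9
  Flow on (1->4): 1/1
  Flow on (3->4): 3/3
Maximum flow = 4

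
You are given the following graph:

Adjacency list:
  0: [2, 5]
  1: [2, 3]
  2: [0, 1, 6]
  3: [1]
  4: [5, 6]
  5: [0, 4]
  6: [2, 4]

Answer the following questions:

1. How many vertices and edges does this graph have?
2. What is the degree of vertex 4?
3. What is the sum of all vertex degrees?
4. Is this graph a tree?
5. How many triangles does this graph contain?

Count: 7 vertices, 7 edges.
Vertex 4 has neighbors [5, 6], degree = 2.
Handshaking lemma: 2 * 7 = 14.
A tree on 7 vertices has 6 edges. This graph has 7 edges (1 extra). Not a tree.
Number of triangles = 0.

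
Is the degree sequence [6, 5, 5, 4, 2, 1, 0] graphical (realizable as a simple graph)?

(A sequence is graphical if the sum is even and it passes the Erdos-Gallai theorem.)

Sum of degrees = 23. Sum is odd, so the sequence is NOT graphical.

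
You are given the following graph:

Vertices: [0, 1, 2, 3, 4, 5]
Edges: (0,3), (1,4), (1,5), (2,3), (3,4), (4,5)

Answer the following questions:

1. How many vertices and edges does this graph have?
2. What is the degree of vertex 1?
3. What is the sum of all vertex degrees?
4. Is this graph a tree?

Count: 6 vertices, 6 edges.
Vertex 1 has neighbors [4, 5], degree = 2.
Handshaking lemma: 2 * 6 = 12.
A tree on 6 vertices has 5 edges. This graph has 6 edges (1 extra). Not a tree.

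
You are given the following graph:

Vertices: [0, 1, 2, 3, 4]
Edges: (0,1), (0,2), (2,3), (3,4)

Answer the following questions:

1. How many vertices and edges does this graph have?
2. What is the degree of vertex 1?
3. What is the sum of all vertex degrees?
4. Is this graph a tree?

Count: 5 vertices, 4 edges.
Vertex 1 has neighbors [0], degree = 1.
Handshaking lemma: 2 * 4 = 8.
A graph is a tree iff it is connected and has exactly n-1 edges. This graph is connected (all 5 vertices in one component) and has 5-1 = 4 edges. It is a tree.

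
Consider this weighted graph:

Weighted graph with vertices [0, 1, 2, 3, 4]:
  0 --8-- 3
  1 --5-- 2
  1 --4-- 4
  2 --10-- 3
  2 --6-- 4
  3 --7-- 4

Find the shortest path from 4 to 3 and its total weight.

Using Dijkstra's algorithm from vertex 4:
Shortest path: 4 -> 3
Total weight: 7 = 7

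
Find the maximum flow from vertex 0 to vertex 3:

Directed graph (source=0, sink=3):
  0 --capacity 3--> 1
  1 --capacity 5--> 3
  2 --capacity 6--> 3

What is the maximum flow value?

Computing max flow:
  Flow on (0->1): 3/3
  Flow on (1->3): 3/5
Maximum flow = 3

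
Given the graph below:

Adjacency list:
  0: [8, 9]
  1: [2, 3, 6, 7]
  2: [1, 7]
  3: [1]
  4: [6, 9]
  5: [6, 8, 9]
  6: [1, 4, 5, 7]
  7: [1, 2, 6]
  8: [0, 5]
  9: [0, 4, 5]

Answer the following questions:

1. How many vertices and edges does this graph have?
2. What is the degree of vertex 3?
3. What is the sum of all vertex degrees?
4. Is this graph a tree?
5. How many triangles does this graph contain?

Count: 10 vertices, 13 edges.
Vertex 3 has neighbors [1], degree = 1.
Handshaking lemma: 2 * 13 = 26.
A tree on 10 vertices has 9 edges. This graph has 13 edges (4 extra). Not a tree.
Number of triangles = 2.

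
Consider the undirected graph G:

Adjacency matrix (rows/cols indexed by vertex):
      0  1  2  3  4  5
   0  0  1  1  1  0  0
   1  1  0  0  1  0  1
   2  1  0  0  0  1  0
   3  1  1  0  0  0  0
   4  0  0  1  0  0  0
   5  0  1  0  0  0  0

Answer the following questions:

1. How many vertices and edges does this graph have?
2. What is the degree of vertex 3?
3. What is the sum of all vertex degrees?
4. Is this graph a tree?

Count: 6 vertices, 6 edges.
Vertex 3 has neighbors [0, 1], degree = 2.
Handshaking lemma: 2 * 6 = 12.
A tree on 6 vertices has 5 edges. This graph has 6 edges (1 extra). Not a tree.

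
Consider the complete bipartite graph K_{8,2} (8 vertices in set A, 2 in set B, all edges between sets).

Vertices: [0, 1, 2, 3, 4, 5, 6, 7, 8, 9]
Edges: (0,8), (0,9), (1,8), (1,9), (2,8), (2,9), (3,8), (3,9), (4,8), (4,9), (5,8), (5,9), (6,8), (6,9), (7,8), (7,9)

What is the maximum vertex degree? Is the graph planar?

Set-A vertices have degree 2; set-B vertices have degree 8. Maximum degree = max(8,2) = 8.
min(8,2) <= 2, so K_{8,2} avoids a K_{3,3} subdivision and is planar.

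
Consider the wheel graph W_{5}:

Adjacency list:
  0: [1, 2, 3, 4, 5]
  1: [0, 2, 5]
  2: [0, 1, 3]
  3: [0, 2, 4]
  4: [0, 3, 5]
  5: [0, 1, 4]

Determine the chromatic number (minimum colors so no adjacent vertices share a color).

W_{5} = C_{5} plus a hub adjacent to every cycle vertex.
The outer cycle needs 3 colors (odd cycle); the hub is adjacent to all of them so needs a fresh color.
Chromatic number = 3 + 1 = 4.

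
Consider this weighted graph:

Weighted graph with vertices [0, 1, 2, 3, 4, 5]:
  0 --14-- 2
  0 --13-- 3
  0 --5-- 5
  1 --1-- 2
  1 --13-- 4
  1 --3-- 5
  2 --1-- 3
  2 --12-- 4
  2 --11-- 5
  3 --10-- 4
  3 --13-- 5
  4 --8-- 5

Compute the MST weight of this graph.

Applying Kruskal's algorithm (sort edges by weight, add if no cycle):
  Add (1,2) w=1
  Add (2,3) w=1
  Add (1,5) w=3
  Add (0,5) w=5
  Add (4,5) w=8
  Skip (3,4) w=10 (creates cycle)
  Skip (2,5) w=11 (creates cycle)
  Skip (2,4) w=12 (creates cycle)
  Skip (0,3) w=13 (creates cycle)
  Skip (1,4) w=13 (creates cycle)
  Skip (3,5) w=13 (creates cycle)
  Skip (0,2) w=14 (creates cycle)
MST weight = 18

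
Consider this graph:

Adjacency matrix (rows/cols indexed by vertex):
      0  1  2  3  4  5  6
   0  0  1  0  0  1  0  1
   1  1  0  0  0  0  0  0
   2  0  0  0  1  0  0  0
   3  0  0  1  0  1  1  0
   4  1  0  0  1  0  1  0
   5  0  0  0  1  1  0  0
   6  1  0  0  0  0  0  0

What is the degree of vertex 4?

Vertex 4 has neighbors [0, 3, 5], so deg(4) = 3.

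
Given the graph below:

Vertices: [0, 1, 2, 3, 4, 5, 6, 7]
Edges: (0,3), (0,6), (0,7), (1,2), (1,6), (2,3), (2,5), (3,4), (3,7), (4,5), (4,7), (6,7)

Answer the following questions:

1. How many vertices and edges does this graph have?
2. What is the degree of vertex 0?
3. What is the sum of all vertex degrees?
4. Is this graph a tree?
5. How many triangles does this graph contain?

Count: 8 vertices, 12 edges.
Vertex 0 has neighbors [3, 6, 7], degree = 3.
Handshaking lemma: 2 * 12 = 24.
A tree on 8 vertices has 7 edges. This graph has 12 edges (5 extra). Not a tree.
Number of triangles = 3.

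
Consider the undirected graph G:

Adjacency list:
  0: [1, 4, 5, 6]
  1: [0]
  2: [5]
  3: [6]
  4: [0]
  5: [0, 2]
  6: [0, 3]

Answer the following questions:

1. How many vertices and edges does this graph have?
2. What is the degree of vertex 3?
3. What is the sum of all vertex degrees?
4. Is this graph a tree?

Count: 7 vertices, 6 edges.
Vertex 3 has neighbors [6], degree = 1.
Handshaking lemma: 2 * 6 = 12.
A graph is a tree iff it is connected and has exactly n-1 edges. This graph is connected (all 7 vertices in one component) and has 7-1 = 6 edges. It is a tree.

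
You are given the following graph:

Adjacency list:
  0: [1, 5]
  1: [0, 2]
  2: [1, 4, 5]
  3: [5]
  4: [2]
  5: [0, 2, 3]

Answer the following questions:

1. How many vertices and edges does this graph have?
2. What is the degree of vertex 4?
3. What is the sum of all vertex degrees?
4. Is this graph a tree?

Count: 6 vertices, 6 edges.
Vertex 4 has neighbors [2], degree = 1.
Handshaking lemma: 2 * 6 = 12.
A tree on 6 vertices has 5 edges. This graph has 6 edges (1 extra). Not a tree.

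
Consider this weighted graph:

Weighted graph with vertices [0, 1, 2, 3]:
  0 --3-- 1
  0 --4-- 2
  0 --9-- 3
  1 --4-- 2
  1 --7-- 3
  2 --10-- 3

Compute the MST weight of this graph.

Applying Kruskal's algorithm (sort edges by weight, add if no cycle):
  Add (0,1) w=3
  Add (0,2) w=4
  Skip (1,2) w=4 (creates cycle)
  Add (1,3) w=7
  Skip (0,3) w=9 (creates cycle)
  Skip (2,3) w=10 (creates cycle)
MST weight = 14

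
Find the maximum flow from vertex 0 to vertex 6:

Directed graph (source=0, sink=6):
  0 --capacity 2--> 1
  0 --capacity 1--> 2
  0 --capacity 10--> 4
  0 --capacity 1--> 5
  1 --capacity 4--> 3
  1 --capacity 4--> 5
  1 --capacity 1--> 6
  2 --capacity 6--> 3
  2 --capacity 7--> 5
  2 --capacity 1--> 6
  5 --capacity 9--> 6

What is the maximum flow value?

Computing max flow:
  Flow on (0->1): 2/2
  Flow on (0->2): 1/1
  Flow on (0->5): 1/1
  Flow on (1->5): 1/4
  Flow on (1->6): 1/1
  Flow on (2->6): 1/1
  Flow on (5->6): 2/9
Maximum flow = 4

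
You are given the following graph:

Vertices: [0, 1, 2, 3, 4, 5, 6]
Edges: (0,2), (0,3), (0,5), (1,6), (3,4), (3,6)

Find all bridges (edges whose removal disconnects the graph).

A bridge is an edge whose removal increases the number of connected components.
Bridges found: (0,2), (0,3), (0,5), (1,6), (3,4), (3,6)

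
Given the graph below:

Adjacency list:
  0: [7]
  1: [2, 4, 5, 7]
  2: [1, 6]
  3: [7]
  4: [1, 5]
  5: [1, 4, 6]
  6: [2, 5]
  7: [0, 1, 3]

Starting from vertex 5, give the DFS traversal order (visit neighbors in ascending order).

DFS from vertex 5 (neighbors processed in ascending order):
Visit order: 5, 1, 2, 6, 4, 7, 0, 3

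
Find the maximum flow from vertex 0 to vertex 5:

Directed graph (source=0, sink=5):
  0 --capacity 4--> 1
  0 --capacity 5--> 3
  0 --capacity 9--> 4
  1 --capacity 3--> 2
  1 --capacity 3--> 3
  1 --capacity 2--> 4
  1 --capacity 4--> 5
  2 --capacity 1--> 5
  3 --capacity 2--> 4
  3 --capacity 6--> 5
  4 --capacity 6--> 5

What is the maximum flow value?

Computing max flow:
  Flow on (0->1): 4/4
  Flow on (0->3): 5/5
  Flow on (0->4): 6/9
  Flow on (1->5): 4/4
  Flow on (3->5): 5/6
  Flow on (4->5): 6/6
Maximum flow = 15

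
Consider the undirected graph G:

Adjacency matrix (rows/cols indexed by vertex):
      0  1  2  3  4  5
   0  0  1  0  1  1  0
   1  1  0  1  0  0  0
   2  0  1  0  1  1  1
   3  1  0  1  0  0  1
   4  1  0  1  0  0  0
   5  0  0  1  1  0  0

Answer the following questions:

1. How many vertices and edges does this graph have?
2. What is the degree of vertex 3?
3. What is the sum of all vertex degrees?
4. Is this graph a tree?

Count: 6 vertices, 8 edges.
Vertex 3 has neighbors [0, 2, 5], degree = 3.
Handshaking lemma: 2 * 8 = 16.
A tree on 6 vertices has 5 edges. This graph has 8 edges (3 extra). Not a tree.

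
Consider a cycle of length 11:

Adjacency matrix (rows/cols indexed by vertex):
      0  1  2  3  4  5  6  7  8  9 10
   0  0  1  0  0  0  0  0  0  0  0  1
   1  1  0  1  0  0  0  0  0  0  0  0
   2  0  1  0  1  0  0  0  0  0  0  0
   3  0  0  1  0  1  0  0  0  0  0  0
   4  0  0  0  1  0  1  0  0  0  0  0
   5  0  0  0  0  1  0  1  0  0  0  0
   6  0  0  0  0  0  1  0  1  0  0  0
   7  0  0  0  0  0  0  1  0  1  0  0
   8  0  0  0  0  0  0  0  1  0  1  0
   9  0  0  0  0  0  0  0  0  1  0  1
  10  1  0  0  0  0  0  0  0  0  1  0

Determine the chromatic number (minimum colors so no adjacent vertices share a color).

This is an odd cycle (C_11). Odd cycles are not bipartite (any 2-coloring forces two adjacent vertices to match), and 3 colors suffice.
Chromatic number = 3.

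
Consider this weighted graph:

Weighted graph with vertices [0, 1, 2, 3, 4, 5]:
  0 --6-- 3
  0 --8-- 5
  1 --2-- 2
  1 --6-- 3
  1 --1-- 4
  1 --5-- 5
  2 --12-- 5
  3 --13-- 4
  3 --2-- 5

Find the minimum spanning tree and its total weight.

Applying Kruskal's algorithm (sort edges by weight, add if no cycle):
  Add (1,4) w=1
  Add (1,2) w=2
  Add (3,5) w=2
  Add (1,5) w=5
  Add (0,3) w=6
  Skip (1,3) w=6 (creates cycle)
  Skip (0,5) w=8 (creates cycle)
  Skip (2,5) w=12 (creates cycle)
  Skip (3,4) w=13 (creates cycle)
MST weight = 16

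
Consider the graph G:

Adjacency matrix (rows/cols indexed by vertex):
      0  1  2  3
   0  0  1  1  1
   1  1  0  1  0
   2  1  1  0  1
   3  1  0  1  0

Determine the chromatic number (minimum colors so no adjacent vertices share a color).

The graph has a maximum clique of size 3 (lower bound on chromatic number).
A valid 3-coloring: {0: 0, 1: 2, 2: 1, 3: 2}.
Chromatic number = 3.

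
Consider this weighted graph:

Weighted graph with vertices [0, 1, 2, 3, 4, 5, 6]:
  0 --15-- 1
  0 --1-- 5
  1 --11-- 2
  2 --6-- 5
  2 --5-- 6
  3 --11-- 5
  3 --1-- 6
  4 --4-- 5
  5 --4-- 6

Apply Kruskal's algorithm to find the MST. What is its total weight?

Applying Kruskal's algorithm (sort edges by weight, add if no cycle):
  Add (0,5) w=1
  Add (3,6) w=1
  Add (4,5) w=4
  Add (5,6) w=4
  Add (2,6) w=5
  Skip (2,5) w=6 (creates cycle)
  Add (1,2) w=11
  Skip (3,5) w=11 (creates cycle)
  Skip (0,1) w=15 (creates cycle)
MST weight = 26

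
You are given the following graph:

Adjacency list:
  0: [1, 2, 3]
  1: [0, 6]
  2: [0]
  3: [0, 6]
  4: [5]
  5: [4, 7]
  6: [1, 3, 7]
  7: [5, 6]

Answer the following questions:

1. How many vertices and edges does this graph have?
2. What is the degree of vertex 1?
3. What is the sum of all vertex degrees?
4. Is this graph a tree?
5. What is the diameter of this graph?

Count: 8 vertices, 8 edges.
Vertex 1 has neighbors [0, 6], degree = 2.
Handshaking lemma: 2 * 8 = 16.
A tree on 8 vertices has 7 edges. This graph has 8 edges (1 extra). Not a tree.
Diameter (longest shortest path) = 6.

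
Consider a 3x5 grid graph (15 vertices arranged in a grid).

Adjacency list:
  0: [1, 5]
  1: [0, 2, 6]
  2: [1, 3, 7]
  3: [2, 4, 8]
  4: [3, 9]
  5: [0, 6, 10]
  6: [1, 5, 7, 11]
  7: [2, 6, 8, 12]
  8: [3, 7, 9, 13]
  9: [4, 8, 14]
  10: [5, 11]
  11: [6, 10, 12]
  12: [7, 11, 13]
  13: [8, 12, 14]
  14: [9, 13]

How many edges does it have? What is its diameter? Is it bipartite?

A 3x5 grid has 10 vertical edges and 12 horizontal edges.
Total edges = 10 + 12 = 22.
Diameter = (3-1) + (5-1) = 6 (corner to opposite corner).
Grid graphs are bipartite (checkerboard coloring).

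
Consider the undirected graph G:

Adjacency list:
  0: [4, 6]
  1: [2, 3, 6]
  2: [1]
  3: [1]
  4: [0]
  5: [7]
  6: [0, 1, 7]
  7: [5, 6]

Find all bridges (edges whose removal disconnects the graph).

A bridge is an edge whose removal increases the number of connected components.
Bridges found: (0,4), (0,6), (1,2), (1,3), (1,6), (5,7), (6,7)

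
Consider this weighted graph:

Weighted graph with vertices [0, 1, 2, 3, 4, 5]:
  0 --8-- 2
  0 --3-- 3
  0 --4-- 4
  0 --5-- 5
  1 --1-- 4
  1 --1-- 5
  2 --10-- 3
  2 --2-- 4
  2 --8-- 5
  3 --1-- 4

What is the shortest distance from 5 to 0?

Using Dijkstra's algorithm from vertex 5:
Shortest path: 5 -> 0
Total weight: 5 = 5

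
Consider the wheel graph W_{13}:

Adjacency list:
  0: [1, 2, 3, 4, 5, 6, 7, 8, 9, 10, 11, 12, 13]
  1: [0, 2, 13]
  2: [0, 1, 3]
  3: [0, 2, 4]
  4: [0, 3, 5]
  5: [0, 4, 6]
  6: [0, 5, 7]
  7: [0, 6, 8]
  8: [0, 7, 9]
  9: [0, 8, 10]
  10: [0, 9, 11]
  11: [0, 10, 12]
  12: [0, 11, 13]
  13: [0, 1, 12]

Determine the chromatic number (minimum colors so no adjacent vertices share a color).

W_{13} = C_{13} plus a hub adjacent to every cycle vertex.
The outer cycle needs 3 colors (odd cycle); the hub is adjacent to all of them so needs a fresh color.
Chromatic number = 3 + 1 = 4.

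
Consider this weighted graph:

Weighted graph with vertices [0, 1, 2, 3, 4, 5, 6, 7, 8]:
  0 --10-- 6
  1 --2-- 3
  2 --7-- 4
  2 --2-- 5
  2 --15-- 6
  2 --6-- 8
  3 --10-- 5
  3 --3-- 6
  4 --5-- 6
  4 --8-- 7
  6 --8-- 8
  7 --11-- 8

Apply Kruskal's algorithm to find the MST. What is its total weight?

Applying Kruskal's algorithm (sort edges by weight, add if no cycle):
  Add (1,3) w=2
  Add (2,5) w=2
  Add (3,6) w=3
  Add (4,6) w=5
  Add (2,8) w=6
  Add (2,4) w=7
  Add (4,7) w=8
  Skip (6,8) w=8 (creates cycle)
  Add (0,6) w=10
  Skip (3,5) w=10 (creates cycle)
  Skip (7,8) w=11 (creates cycle)
  Skip (2,6) w=15 (creates cycle)
MST weight = 43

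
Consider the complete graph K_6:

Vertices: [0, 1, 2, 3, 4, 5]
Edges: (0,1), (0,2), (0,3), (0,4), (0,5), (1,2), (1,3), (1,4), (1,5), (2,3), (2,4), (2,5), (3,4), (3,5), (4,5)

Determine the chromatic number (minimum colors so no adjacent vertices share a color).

In K_6, every vertex is adjacent to every other vertex.
Each vertex needs a unique color.
Chromatic number = 6.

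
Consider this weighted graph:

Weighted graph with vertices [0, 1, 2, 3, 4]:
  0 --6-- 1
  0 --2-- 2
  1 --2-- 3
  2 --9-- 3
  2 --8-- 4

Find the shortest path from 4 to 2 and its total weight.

Using Dijkstra's algorithm from vertex 4:
Shortest path: 4 -> 2
Total weight: 8 = 8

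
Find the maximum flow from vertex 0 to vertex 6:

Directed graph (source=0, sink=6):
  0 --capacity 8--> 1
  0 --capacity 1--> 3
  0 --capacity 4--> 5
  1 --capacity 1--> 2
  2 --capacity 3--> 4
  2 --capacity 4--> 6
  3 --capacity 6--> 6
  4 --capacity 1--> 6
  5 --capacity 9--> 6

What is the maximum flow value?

Computing max flow:
  Flow on (0->1): 1/8
  Flow on (0->3): 1/1
  Flow on (0->5): 4/4
  Flow on (1->2): 1/1
  Flow on (2->6): 1/4
  Flow on (3->6): 1/6
  Flow on (5->6): 4/9
Maximum flow = 6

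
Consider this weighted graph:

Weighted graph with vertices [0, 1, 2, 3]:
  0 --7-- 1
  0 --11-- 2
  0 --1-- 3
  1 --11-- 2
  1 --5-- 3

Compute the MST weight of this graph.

Applying Kruskal's algorithm (sort edges by weight, add if no cycle):
  Add (0,3) w=1
  Add (1,3) w=5
  Skip (0,1) w=7 (creates cycle)
  Add (0,2) w=11
  Skip (1,2) w=11 (creates cycle)
MST weight = 17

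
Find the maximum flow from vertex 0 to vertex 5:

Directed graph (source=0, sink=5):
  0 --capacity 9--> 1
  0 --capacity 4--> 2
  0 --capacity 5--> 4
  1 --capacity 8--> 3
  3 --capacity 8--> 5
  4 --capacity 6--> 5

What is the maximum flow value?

Computing max flow:
  Flow on (0->1): 8/9
  Flow on (0->4): 5/5
  Flow on (1->3): 8/8
  Flow on (3->5): 8/8
  Flow on (4->5): 5/6
Maximum flow = 13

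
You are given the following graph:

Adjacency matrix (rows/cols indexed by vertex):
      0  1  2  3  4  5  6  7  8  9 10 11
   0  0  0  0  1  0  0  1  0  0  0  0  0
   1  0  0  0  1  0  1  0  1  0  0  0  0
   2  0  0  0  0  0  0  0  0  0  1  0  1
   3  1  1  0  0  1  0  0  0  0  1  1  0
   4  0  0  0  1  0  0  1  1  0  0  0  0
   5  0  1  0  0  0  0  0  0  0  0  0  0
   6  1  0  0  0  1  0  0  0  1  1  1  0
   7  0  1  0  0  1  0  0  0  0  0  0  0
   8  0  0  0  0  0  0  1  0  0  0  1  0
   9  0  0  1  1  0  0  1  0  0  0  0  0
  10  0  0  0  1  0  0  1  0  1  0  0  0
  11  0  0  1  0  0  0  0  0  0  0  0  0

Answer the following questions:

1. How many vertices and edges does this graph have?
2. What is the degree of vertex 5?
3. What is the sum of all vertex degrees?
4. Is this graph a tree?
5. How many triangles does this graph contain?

Count: 12 vertices, 16 edges.
Vertex 5 has neighbors [1], degree = 1.
Handshaking lemma: 2 * 16 = 32.
A tree on 12 vertices has 11 edges. This graph has 16 edges (5 extra). Not a tree.
Number of triangles = 1.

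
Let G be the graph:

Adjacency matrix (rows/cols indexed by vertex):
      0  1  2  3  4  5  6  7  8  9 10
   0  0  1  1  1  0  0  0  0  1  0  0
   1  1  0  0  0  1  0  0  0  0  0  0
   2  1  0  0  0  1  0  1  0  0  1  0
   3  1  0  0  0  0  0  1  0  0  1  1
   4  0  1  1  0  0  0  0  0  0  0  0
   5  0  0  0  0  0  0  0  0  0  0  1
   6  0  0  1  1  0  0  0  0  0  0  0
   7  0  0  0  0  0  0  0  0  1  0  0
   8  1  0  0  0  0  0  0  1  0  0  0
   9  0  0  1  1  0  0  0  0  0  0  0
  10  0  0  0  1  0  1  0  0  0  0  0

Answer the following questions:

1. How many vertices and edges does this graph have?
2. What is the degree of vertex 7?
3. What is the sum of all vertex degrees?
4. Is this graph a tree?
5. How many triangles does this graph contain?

Count: 11 vertices, 13 edges.
Vertex 7 has neighbors [8], degree = 1.
Handshaking lemma: 2 * 13 = 26.
A tree on 11 vertices has 10 edges. This graph has 13 edges (3 extra). Not a tree.
Number of triangles = 0.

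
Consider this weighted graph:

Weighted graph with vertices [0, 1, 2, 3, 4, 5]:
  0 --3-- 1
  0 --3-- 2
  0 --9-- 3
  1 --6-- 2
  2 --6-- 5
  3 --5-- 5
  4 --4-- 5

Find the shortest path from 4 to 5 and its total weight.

Using Dijkstra's algorithm from vertex 4:
Shortest path: 4 -> 5
Total weight: 4 = 4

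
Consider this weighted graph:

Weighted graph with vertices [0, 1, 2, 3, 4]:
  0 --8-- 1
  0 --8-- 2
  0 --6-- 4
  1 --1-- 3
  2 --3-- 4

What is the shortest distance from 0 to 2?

Using Dijkstra's algorithm from vertex 0:
Shortest path: 0 -> 2
Total weight: 8 = 8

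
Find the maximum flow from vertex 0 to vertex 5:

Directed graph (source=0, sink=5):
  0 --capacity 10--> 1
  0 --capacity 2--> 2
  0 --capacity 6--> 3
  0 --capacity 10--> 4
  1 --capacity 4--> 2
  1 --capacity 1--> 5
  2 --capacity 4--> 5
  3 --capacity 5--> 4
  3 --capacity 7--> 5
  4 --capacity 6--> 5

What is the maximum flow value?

Computing max flow:
  Flow on (0->1): 5/10
  Flow on (0->3): 6/6
  Flow on (0->4): 6/10
  Flow on (1->2): 4/4
  Flow on (1->5): 1/1
  Flow on (2->5): 4/4
  Flow on (3->5): 6/7
  Flow on (4->5): 6/6
Maximum flow = 17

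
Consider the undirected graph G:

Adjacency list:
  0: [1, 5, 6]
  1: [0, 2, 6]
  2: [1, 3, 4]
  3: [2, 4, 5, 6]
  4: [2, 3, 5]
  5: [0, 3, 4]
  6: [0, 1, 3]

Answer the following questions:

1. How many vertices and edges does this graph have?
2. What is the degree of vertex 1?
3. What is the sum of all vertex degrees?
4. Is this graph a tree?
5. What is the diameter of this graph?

Count: 7 vertices, 11 edges.
Vertex 1 has neighbors [0, 2, 6], degree = 3.
Handshaking lemma: 2 * 11 = 22.
A tree on 7 vertices has 6 edges. This graph has 11 edges (5 extra). Not a tree.
Diameter (longest shortest path) = 2.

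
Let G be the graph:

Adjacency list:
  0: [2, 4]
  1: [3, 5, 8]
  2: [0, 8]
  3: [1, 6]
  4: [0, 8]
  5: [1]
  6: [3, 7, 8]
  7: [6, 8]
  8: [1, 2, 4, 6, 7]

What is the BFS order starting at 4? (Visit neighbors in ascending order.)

BFS from vertex 4 (neighbors processed in ascending order):
Visit order: 4, 0, 8, 2, 1, 6, 7, 3, 5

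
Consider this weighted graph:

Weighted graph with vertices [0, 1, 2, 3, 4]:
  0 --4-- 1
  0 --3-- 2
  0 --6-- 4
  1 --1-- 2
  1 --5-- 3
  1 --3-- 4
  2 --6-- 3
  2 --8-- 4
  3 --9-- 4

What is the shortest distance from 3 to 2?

Using Dijkstra's algorithm from vertex 3:
Shortest path: 3 -> 2
Total weight: 6 = 6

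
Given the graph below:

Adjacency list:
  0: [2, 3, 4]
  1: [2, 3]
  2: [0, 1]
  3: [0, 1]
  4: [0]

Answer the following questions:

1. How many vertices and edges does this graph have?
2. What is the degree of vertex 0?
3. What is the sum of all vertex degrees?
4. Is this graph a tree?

Count: 5 vertices, 5 edges.
Vertex 0 has neighbors [2, 3, 4], degree = 3.
Handshaking lemma: 2 * 5 = 10.
A tree on 5 vertices has 4 edges. This graph has 5 edges (1 extra). Not a tree.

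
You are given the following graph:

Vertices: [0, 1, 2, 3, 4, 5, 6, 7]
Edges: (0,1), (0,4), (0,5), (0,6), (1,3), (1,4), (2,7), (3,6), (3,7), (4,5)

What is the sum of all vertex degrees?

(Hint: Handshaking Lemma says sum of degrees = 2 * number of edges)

Count edges: 10 edges.
By Handshaking Lemma: sum of degrees = 2 * 10 = 20.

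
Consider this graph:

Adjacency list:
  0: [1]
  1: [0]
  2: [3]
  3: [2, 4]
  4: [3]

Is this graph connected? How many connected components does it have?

Checking connectivity: the graph has 2 connected component(s).
Components: [[0, 1], [2, 3, 4]]. The graph is NOT connected.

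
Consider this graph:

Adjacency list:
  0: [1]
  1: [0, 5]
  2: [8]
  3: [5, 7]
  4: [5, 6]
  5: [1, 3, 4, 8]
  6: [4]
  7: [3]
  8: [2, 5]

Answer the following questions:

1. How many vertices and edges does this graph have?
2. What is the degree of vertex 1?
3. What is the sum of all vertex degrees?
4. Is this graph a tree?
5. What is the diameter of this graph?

Count: 9 vertices, 8 edges.
Vertex 1 has neighbors [0, 5], degree = 2.
Handshaking lemma: 2 * 8 = 16.
A graph is a tree iff it is connected and has exactly n-1 edges. This graph is connected (all 9 vertices in one component) and has 9-1 = 8 edges. It is a tree.
Diameter (longest shortest path) = 4.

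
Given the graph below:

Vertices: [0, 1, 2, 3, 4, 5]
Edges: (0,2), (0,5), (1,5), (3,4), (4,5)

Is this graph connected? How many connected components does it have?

Checking connectivity: the graph has 1 connected component(s).
All vertices are reachable from each other. The graph IS connected.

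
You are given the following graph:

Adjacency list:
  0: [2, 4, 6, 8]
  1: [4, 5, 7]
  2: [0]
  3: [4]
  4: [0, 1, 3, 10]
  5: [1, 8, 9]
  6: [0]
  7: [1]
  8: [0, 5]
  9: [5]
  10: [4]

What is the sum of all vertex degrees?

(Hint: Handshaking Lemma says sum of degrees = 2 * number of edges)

Count edges: 11 edges.
By Handshaking Lemma: sum of degrees = 2 * 11 = 22.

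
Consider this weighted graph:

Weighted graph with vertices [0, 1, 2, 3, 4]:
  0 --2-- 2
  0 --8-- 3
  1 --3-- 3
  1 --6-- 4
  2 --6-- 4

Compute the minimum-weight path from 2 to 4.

Using Dijkstra's algorithm from vertex 2:
Shortest path: 2 -> 4
Total weight: 6 = 6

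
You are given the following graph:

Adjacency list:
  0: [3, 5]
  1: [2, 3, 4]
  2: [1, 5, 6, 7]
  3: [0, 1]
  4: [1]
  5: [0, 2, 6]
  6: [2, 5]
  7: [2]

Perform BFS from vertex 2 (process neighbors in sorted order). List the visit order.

BFS from vertex 2 (neighbors processed in ascending order):
Visit order: 2, 1, 5, 6, 7, 3, 4, 0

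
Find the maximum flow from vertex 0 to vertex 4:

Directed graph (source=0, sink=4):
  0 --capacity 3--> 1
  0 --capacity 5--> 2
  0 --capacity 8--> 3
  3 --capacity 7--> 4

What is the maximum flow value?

Computing max flow:
  Flow on (0->3): 7/8
  Flow on (3->4): 7/7
Maximum flow = 7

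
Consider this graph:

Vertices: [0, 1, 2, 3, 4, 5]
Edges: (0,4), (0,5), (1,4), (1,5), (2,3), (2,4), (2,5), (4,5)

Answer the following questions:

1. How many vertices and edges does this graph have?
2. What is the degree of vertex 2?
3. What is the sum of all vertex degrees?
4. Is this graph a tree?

Count: 6 vertices, 8 edges.
Vertex 2 has neighbors [3, 4, 5], degree = 3.
Handshaking lemma: 2 * 8 = 16.
A tree on 6 vertices has 5 edges. This graph has 8 edges (3 extra). Not a tree.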